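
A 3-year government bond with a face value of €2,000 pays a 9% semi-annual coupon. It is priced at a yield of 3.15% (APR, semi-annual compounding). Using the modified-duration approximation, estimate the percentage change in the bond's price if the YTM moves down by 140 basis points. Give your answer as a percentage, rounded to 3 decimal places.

+3.750%

Periodic yield y = 0.01575. Modified duration first:
  t   CF        PV=CF/(1+0.01575)^t    t·PV
  1        90.00        88.6045        88.6045
  2        90.00        87.2306       174.4612
  3        90.00        85.8780       257.6341
  4        90.00        84.5464       338.1857
  5        90.00        83.2355       416.1773
  6     2,090.00     1,902.9409    11,417.6454
  Σ                  2,332.4359    12,692.7080
P = 2,332.4359; D_Mac = 5.44183 half-year periods = 2.72091 yrs; D_mod = 2.72091/(1+0.01575) = 2.67872 yrs.
ΔP/P ≈ -D_mod · Δy = -2.67872 × (-0.014) = +0.037502 = +3.7502%.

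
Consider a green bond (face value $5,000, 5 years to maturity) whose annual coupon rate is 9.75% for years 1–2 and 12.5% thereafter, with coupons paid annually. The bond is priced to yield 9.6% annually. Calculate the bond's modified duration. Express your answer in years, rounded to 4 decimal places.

3.8103 years

Periodic yield y = 0.096. First find Macaulay duration:
  t   CF        PV=CF/(1+0.096)^t    t·PV
  1       487.50       444.7993       444.7993
  2       487.50       405.8388       811.6775
  3       625.00       474.7318     1,424.1955
  4       625.00       433.1495     1,732.5979
  5     5,625.00     3,556.8844    17,784.4222
  Σ                  5,315.4038    22,197.6924
P = 5,315.4038; Macaulay duration = 22,197.6924 / 5,315.4038 = 4.17611 years.
Modified duration = D_Mac / (1 + y) = 4.17611 / 1.096 = 3.81032 years.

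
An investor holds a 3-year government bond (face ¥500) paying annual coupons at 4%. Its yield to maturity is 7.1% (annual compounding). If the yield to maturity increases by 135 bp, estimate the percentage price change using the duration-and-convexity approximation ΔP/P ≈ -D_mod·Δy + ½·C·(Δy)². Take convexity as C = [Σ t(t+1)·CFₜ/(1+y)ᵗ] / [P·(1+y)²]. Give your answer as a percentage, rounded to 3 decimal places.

With y = 0.071:
  t   CF        PV=CF/(1+0.071)^t    t·PV        t(t+1)·PV
  1        20.00        18.6741        18.6741          37.3483
  2        20.00        17.4362        34.8723         104.6170
  3       520.00       423.2870     1,269.8610       5,079.4440
  Σ                    459.3973     1,323.4075       5,221.4093
P = 459.3973; D_Mac = 2.88075 yrs; D_mod = 2.68977 yrs; C = 9.90878.
Duration effect: -2.68977 × (+0.0135) = -0.036312
Convexity effect: 0.5 × 9.90878 × (0.0135)² = +0.0009029
ΔP/P ≈ -0.036312 + 0.0009029 = -0.035409 = -3.5409%.

-3.541%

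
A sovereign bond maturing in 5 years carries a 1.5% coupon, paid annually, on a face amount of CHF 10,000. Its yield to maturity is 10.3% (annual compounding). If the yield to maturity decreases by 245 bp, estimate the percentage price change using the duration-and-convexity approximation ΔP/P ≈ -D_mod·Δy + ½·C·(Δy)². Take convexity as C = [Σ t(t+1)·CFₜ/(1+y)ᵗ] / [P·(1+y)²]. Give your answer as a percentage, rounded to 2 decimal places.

With y = 0.103:
  t   CF        PV=CF/(1+0.103)^t    t·PV        t(t+1)·PV
  1       150.00       135.9927       135.9927         271.9855
  2       150.00       123.2935       246.5870         739.7611
  3       150.00       111.7802       335.3405       1,341.3619
  4       150.00       101.3419       405.3678       2,026.8388
  5    10,150.00     6,217.1090    31,085.5449     186,513.2693
  Σ                  6,689.5173    32,208.8329     190,893.2166
P = 6,689.5173; D_Mac = 4.81482 yrs; D_mod = 4.36521 yrs; C = 23.45550.
Duration effect: -4.36521 × (-0.0245) = +0.106948
Convexity effect: 0.5 × 23.45550 × (-0.0245)² = +0.0070396
ΔP/P ≈ +0.106948 + 0.0070396 = +0.113987 = +11.3987%.

+11.40%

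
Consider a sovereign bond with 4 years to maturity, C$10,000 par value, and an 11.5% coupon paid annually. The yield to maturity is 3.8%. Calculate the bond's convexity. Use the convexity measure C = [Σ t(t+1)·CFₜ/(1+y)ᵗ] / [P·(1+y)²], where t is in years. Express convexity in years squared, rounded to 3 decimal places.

15.438

With y = 0.038:
  t   CF        PV=CF/(1+0.038)^t    t·PV        t(t+1)·PV
  1     1,150.00     1,107.8998     1,107.8998       2,215.7996
  2     1,150.00     1,067.3409     2,134.6817       6,404.0451
  3     1,150.00     1,028.2667     3,084.8002      12,339.2006
  4    11,150.00     9,604.7365    38,418.9459     192,094.7294
  Σ                 12,808.2439    44,746.3275     213,053.7747
P = 12,808.2439.
Convexity = Σ t(t+1)·PV / [P·(1+y)²] = 213,053.7747 / (12,808.2439 × 1.077444) = 15.43849.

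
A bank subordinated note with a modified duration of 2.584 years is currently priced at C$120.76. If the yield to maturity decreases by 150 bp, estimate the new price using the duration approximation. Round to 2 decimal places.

Duration approximation: ΔP/P ≈ -D_mod · Δy = -2.584 × (-0.015) = +0.038760.
New price ≈ 120.76 × (1 + 0.038760) = 125.4406576.

C$125.44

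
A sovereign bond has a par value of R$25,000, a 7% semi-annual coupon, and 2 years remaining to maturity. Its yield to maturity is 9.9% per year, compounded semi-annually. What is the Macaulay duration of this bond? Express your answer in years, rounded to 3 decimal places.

Periodic yield y = 0.0495. Discount each cash flow and weight by its period:
  t   CF        PV=CF/(1+0.0495)^t    t·PV
  1       875.00       833.7303       833.7303
  2       875.00       794.4072     1,588.8144
  3       875.00       756.9387     2,270.8162
  4    25,875.00    21,328.0223    85,312.0893
  Σ                 23,713.0986    90,005.4502
Price P = Σ PV = 23,713.0986.
Macaulay duration = Σ(t·PV) / P = 90,005.4502 / 23,713.0986 = 3.79560 half-year periods.
In years: 3.79560 / 2 = 1.89780 years.

1.898 years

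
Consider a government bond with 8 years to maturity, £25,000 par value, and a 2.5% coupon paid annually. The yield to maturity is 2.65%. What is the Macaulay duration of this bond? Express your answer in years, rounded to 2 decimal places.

Periodic yield y = 0.0265. Discount each cash flow and weight by its year:
  t   CF        PV=CF/(1+0.0265)^t    t·PV
  1       625.00       608.8651       608.8651
  2       625.00       593.1467     1,186.2934
  3       625.00       577.8341     1,733.5023
  4       625.00       562.9168     2,251.6672
  5       625.00       548.3846     2,741.9230
  6       625.00       534.2276     3,205.3654
  7       625.00       520.4360     3,643.0521
  8    25,625.00    20,787.0205   166,296.1640
  Σ                 24,732.8313   181,666.8324
Price P = Σ PV = 24,732.8313.
Macaulay duration = Σ(t·PV) / P = 181,666.8324 / 24,732.8313 = 7.34517 years.

7.35 years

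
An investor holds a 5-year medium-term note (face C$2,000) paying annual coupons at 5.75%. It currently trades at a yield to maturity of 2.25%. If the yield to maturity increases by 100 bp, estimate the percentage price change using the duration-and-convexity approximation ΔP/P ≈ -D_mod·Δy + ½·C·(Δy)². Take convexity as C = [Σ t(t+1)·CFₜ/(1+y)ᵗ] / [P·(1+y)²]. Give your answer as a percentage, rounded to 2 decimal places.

-4.30%

With y = 0.0225:
  t   CF        PV=CF/(1+0.0225)^t    t·PV        t(t+1)·PV
  1       115.00       112.4694       112.4694         224.9389
  2       115.00       109.9946       219.9891         659.9674
  3       115.00       107.5741       322.7224       1,290.8897
  4       115.00       105.2070       420.8279       2,104.1397
  5     2,115.00     1,892.3166     9,461.5828      56,769.4966
  Σ                  2,327.5617    10,537.5917      61,049.4322
P = 2,327.5617; D_Mac = 4.52731 yrs; D_mod = 4.42769 yrs; C = 25.08729.
Duration effect: -4.42769 × (+0.01) = -0.044277
Convexity effect: 0.5 × 25.08729 × (0.01)² = +0.0012544
ΔP/P ≈ -0.044277 + 0.0012544 = -0.043022 = -4.3022%.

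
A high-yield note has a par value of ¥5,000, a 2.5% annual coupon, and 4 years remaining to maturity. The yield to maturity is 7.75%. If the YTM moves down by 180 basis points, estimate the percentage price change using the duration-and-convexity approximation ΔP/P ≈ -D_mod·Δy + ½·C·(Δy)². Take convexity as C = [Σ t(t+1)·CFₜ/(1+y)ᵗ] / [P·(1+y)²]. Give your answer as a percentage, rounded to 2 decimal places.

With y = 0.0775:
  t   CF        PV=CF/(1+0.0775)^t    t·PV        t(t+1)·PV
  1       125.00       116.0093       116.0093         232.0186
  2       125.00       107.6652       215.3305         645.9914
  3       125.00        99.9213       299.7640       1,199.0559
  4     5,125.00     3,802.1107    15,208.4427      76,042.2135
  Σ                  4,125.7065    15,839.5464      78,119.2793
P = 4,125.7065; D_Mac = 3.83923 yrs; D_mod = 3.56309 yrs; C = 16.30893.
Duration effect: -3.56309 × (-0.018) = +0.064136
Convexity effect: 0.5 × 16.30893 × (-0.018)² = +0.0026420
ΔP/P ≈ +0.064136 + 0.0026420 = +0.066778 = +6.6778%.

+6.68%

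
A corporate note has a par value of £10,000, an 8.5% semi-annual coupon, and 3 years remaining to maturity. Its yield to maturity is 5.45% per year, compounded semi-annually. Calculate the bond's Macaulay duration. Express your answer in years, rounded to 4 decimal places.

Periodic yield y = 0.02725. Discount each cash flow and weight by its period:
  t   CF        PV=CF/(1+0.02725)^t    t·PV
  1       425.00       413.7260       413.7260
  2       425.00       402.7510       805.5020
  3       425.00       392.0672     1,176.2015
  4       425.00       381.6668     1,526.6670
  5       425.00       371.5422     1,857.7111
  6    10,425.00     8,871.9516    53,231.7096
  Σ                 10,833.7047    59,011.5173
Price P = Σ PV = 10,833.7047.
Macaulay duration = Σ(t·PV) / P = 59,011.5173 / 10,833.7047 = 5.44703 half-year periods.
In years: 5.44703 / 2 = 2.72352 years.

2.7235 years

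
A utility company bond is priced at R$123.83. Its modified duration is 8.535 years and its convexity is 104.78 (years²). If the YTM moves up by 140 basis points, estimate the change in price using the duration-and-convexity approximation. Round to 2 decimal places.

-R$13.52

Duration effect: -D_mod·Δy = -8.535 × (+0.014) = -0.119490
Convexity effect: ½·C·(Δy)² = 0.5 × 104.78 × (0.014)² = +0.01026844
ΔP/P ≈ -0.119490 + 0.01026844 = -0.10922156
ΔP ≈ 123.83 × (-0.10922156) = -13.5249057748.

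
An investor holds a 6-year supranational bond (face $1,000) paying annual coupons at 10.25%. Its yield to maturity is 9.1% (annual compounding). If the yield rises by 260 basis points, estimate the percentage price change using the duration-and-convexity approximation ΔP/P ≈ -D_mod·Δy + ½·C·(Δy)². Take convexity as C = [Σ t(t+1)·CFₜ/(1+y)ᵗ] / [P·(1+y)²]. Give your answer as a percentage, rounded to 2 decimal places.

With y = 0.091:
  t   CF        PV=CF/(1+0.091)^t    t·PV        t(t+1)·PV
  1       102.50        93.9505        93.9505         187.9010
  2       102.50        86.1141       172.2282         516.6847
  3       102.50        78.9314       236.7941         947.1764
  4       102.50        72.3477       289.3909       1,446.9544
  5       102.50        66.3132       331.5661       1,989.3966
  6     1,102.50       653.7777     3,922.6661      27,458.6629
  Σ                  1,051.4346     5,046.5959      32,546.7760
P = 1,051.4346; D_Mac = 4.79972 yrs; D_mod = 4.39938 yrs; C = 26.00616.
Duration effect: -4.39938 × (+0.026) = -0.114384
Convexity effect: 0.5 × 26.00616 × (0.026)² = +0.0087901
ΔP/P ≈ -0.114384 + 0.0087901 = -0.105594 = -10.5594%.

-10.56%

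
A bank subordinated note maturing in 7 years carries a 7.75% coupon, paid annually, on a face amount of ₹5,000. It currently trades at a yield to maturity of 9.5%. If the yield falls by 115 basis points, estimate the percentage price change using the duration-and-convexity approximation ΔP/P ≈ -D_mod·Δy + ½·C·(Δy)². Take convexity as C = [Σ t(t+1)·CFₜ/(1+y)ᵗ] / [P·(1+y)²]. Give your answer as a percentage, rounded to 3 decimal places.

+6.097%

With y = 0.095:
  t   CF        PV=CF/(1+0.095)^t    t·PV        t(t+1)·PV
  1       387.50       353.8813       353.8813         707.7626
  2       387.50       323.1792       646.3585       1,939.0755
  3       387.50       295.1409       885.4226       3,541.6904
  4       387.50       269.5350     1,078.1402       5,390.7008
  5       387.50       246.1507     1,230.7536       7,384.5216
  6       387.50       224.7952     1,348.7711       9,441.3975
  7     5,387.50     2,854.2266    19,979.5862     159,836.6895
  Σ                  4,566.9089    25,522.9134     188,241.8378
P = 4,566.9089; D_Mac = 5.58866 yrs; D_mod = 5.10380 yrs; C = 34.37681.
Duration effect: -5.10380 × (-0.0115) = +0.058694
Convexity effect: 0.5 × 34.37681 × (-0.0115)² = +0.0022732
ΔP/P ≈ +0.058694 + 0.0022732 = +0.060967 = +6.0967%.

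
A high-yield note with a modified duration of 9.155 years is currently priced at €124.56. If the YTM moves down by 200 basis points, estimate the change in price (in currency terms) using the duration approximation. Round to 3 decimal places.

+€22.807

Duration approximation: ΔP/P ≈ -D_mod · Δy = -9.155 × (-0.02) = +0.183100.
ΔP ≈ 124.56 × (+0.183100) = +22.806936.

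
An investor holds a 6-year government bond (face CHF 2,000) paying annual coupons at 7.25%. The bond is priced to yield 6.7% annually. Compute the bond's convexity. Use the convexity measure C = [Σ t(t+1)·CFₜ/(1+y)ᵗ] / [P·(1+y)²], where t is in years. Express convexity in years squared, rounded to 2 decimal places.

With y = 0.067:
  t   CF        PV=CF/(1+0.067)^t    t·PV        t(t+1)·PV
  1       145.00       135.8950       135.8950         271.7901
  2       145.00       127.3618       254.7236         764.1708
  3       145.00       119.3644       358.0931       1,432.3726
  4       145.00       111.8691       447.4766       2,237.3829
  5       145.00       104.8446       524.2228       3,145.3368
  6     2,145.00     1,453.5862     8,721.5170      61,050.6188
  Σ                  2,052.9211    10,441.9281      68,901.6719
P = 2,052.9211.
Convexity = Σ t(t+1)·PV / [P·(1+y)²] = 68,901.6719 / (2,052.9211 × 1.138489) = 29.48008.

29.48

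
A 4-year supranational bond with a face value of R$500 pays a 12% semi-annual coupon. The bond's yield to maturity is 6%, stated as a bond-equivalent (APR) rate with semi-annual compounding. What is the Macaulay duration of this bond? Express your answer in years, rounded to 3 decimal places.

Periodic yield y = 0.03. Discount each cash flow and weight by its period:
  t   CF        PV=CF/(1+0.03)^t    t·PV
  1        30.00        29.1262        29.1262
  2        30.00        28.2779        56.5558
  3        30.00        27.4542        82.3627
  4        30.00        26.6546       106.6184
  5        30.00        25.8783       129.3913
  6        30.00        25.1245       150.7472
  7        30.00        24.3927       170.7492
  8       530.00       418.3869     3,347.0952
  Σ                    605.2954     4,072.6460
Price P = Σ PV = 605.2954.
Macaulay duration = Σ(t·PV) / P = 4,072.6460 / 605.2954 = 6.72836 half-year periods.
In years: 6.72836 / 2 = 3.36418 years.

3.364 years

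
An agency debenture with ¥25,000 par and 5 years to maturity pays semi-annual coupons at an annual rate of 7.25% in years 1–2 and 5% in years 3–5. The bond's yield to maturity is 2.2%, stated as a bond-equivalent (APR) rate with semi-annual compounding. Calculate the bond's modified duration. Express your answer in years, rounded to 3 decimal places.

Periodic yield y = 0.011. First find Macaulay duration:
  t   CF        PV=CF/(1+0.011)^t    t·PV
  1       906.25       896.3897       896.3897
  2       906.25       886.6367     1,773.2734
  3       906.25       876.9898     2,630.9695
  4       906.25       867.4479     3,469.7916
  5       625.00       591.7309     2,958.6544
  6       625.00       585.2927     3,511.7560
  7       625.00       578.9245     4,052.4715
  8       625.00       572.6256     4,581.0049
  9       625.00       566.3953     5,097.5574
  10   25,625.00    22,969.5411   229,695.4107
  Σ                 29,391.9742   258,667.2792
P = 29,391.9742; Macaulay duration = 258,667.2792 / 29,391.9742 = 8.80061 half-year periods = 4.40030 years.
Modified duration = D_Mac / (1 + y) = 4.40030 / 1.011 = 4.35243 years.

4.352 years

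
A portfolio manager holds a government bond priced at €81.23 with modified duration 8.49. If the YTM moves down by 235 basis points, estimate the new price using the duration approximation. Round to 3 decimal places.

Duration approximation: ΔP/P ≈ -D_mod · Δy = -8.49 × (-0.0235) = +0.199515.
New price ≈ 81.23 × (1 + 0.199515) = 97.43660345.

€97.437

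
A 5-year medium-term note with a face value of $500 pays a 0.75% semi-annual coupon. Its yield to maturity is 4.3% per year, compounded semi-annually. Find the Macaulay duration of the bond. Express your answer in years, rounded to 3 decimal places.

4.907 years

Periodic yield y = 0.0215. Discount each cash flow and weight by its period:
  t   CF        PV=CF/(1+0.0215)^t    t·PV
  1        1.875         1.8355         1.8355
  2        1.875         1.7969         3.5938
  3        1.875         1.7591         5.2772
  4        1.875         1.7221         6.8882
  5        1.875         1.6858         8.4291
  6        1.875         1.6503         9.9020
  7        1.875         1.6156        11.3092
  8        1.875         1.5816        12.6527
  9        1.875         1.5483        13.9347
  10     501.875       405.7064     4,057.0639
  Σ                    420.9016     4,130.8864
Price P = Σ PV = 420.9016.
Macaulay duration = Σ(t·PV) / P = 4,130.8864 / 420.9016 = 9.81438 half-year periods.
In years: 9.81438 / 2 = 4.90719 years.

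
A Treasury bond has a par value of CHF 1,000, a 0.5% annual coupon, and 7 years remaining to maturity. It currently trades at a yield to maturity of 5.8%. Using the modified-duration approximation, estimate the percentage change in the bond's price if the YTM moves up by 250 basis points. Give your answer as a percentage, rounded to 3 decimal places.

Periodic yield y = 0.058. Modified duration first:
  t   CF        PV=CF/(1+0.058)^t    t·PV
  1         5.00         4.7259         4.7259
  2         5.00         4.4668         8.9336
  3         5.00         4.2219        12.6658
  4         5.00         3.9905        15.9620
  5         5.00         3.7717        18.8587
  6         5.00         3.5650        21.3898
  7     1,005.00       677.2771     4,740.9397
  Σ                    702.0190     4,823.4756
P = 702.0190; D_Mac = 6.87086 yrs; D_mod = 6.87086/(1+0.058) = 6.49420 yrs.
ΔP/P ≈ -D_mod · Δy = -6.49420 × (+0.025) = -0.162355 = -16.2355%.

-16.235%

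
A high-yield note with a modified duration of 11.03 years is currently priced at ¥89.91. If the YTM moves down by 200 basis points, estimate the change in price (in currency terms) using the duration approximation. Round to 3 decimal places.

+¥19.834

Duration approximation: ΔP/P ≈ -D_mod · Δy = -11.03 × (-0.02) = +0.220600.
ΔP ≈ 89.91 × (+0.220600) = +19.834146.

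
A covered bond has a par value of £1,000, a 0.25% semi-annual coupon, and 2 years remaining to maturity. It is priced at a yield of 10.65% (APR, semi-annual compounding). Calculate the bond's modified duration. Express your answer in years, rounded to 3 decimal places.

Periodic yield y = 0.05325. First find Macaulay duration:
  t   CF        PV=CF/(1+0.05325)^t    t·PV
  1         1.25         1.1868         1.1868
  2         1.25         1.1268         2.2536
  3         1.25         1.0698         3.2095
  4     1,001.25       813.6107     3,254.4428
  Σ                    816.9941     3,261.0927
P = 816.9941; Macaulay duration = 3,261.0927 / 816.9941 = 3.99157 half-year periods = 1.99579 years.
Modified duration = D_Mac / (1 + y) = 1.99579 / 1.05325 = 1.89488 years.

1.895 years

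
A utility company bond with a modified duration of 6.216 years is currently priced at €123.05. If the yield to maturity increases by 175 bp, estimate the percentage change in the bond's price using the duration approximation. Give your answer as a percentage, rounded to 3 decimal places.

-10.878%

Duration approximation: ΔP/P ≈ -D_mod · Δy = -6.216 × (+0.0175) = -0.108780.
As a percentage: -10.8780%.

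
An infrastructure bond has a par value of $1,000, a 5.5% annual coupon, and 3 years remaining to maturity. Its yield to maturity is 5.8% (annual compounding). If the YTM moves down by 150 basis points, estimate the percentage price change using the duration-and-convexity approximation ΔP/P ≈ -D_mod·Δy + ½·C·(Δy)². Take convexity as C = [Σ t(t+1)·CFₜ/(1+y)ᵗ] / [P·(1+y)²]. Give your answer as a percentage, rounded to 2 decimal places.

With y = 0.058:
  t   CF        PV=CF/(1+0.058)^t    t·PV        t(t+1)·PV
  1        55.00        51.9849        51.9849         103.9698
  2        55.00        49.1350        98.2701         294.8103
  3     1,055.00       890.8313     2,672.4938      10,689.9753
  Σ                    991.9512     2,822.7488      11,088.7553
P = 991.9512; D_Mac = 2.84565 yrs; D_mod = 2.68965 yrs; C = 9.98668.
Duration effect: -2.68965 × (-0.015) = +0.040345
Convexity effect: 0.5 × 9.98668 × (-0.015)² = +0.0011235
ΔP/P ≈ +0.040345 + 0.0011235 = +0.041468 = +4.1468%.

+4.15%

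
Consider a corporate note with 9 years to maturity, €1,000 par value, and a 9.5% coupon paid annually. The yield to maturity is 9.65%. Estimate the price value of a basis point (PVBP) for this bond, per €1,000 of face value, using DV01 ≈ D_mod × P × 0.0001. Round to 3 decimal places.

€0.580

Periodic yield y = 0.0965.
  t   CF        PV=CF/(1+0.0965)^t    t·PV
  1        95.00        86.6393        86.6393
  2        95.00        79.0144       158.0288
  3        95.00        72.0606       216.1817
  4        95.00        65.7187       262.8749
  5        95.00        59.9350       299.6749
  6        95.00        54.6603       327.9616
  7        95.00        49.8498       348.9484
  8        95.00        45.4626       363.7010
  9     1,095.00       477.8993     4,301.0937
  Σ                    991.2400     6,365.1044
P = 991.2400; D_Mac = 6.42136 yrs; D_mod = 5.85623 yrs.
DV01 ≈ 5.85623 × 991.2400 × 0.0001 = 0.580493.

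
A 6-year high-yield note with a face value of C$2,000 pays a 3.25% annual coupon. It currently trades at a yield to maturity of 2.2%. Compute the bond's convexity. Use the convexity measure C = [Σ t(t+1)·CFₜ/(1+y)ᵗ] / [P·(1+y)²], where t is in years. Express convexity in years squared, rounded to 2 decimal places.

36.31

With y = 0.022:
  t   CF        PV=CF/(1+0.022)^t    t·PV        t(t+1)·PV
  1        65.00        63.6008        63.6008         127.2016
  2        65.00        62.2317       124.4634         373.3901
  3        65.00        60.8921       182.6762         730.7047
  4        65.00        59.5813       238.3251       1,191.6254
  5        65.00        58.2987       291.4935       1,748.9610
  6     2,065.00     1,812.2357    10,873.4142      76,113.8993
  Σ                  2,116.8402    11,773.9731      80,285.7822
P = 2,116.8402.
Convexity = Σ t(t+1)·PV / [P·(1+y)²] = 80,285.7822 / (2,116.8402 × 1.044484) = 36.31188.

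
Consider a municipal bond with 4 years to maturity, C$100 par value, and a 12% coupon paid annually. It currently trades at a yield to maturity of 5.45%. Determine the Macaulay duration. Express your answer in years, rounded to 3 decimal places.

Periodic yield y = 0.0545. Discount each cash flow and weight by its year:
  t   CF        PV=CF/(1+0.0545)^t    t·PV
  1        12.00        11.3798        11.3798
  2        12.00        10.7917        21.5833
  3        12.00        10.2339        30.7017
  4       112.00        90.5799       362.3195
  Σ                    122.9852       425.9843
Price P = Σ PV = 122.9852.
Macaulay duration = Σ(t·PV) / P = 425.9843 / 122.9852 = 3.46370 years.

3.464 years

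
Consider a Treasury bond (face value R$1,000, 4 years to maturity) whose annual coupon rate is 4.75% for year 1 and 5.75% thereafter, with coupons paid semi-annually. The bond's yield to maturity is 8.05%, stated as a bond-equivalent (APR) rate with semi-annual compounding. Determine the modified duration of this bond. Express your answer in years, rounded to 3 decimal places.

Periodic yield y = 0.04025. First find Macaulay duration:
  t   CF        PV=CF/(1+0.04025)^t    t·PV
  1        23.75        22.8311        22.8311
  2        23.75        21.9477        43.8953
  3        28.75        25.5402        76.6207
  4        28.75        24.5520        98.2080
  5        28.75        23.6020       118.0101
  6        28.75        22.6888       136.1328
  7        28.75        21.8109       152.6764
  8     1,028.75       750.2535     6,002.0283
  Σ                    913.2262     6,650.4026
P = 913.2262; Macaulay duration = 6,650.4026 / 913.2262 = 7.28232 half-year periods = 3.64116 years.
Modified duration = D_Mac / (1 + y) = 3.64116 / 1.04025 = 3.50027 years.

3.500 years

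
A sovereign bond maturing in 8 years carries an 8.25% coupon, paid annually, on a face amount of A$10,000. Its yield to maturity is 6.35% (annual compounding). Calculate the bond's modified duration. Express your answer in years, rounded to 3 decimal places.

5.896 years

Periodic yield y = 0.0635. First find Macaulay duration:
  t   CF        PV=CF/(1+0.0635)^t    t·PV
  1       825.00       775.7405       775.7405
  2       825.00       729.4222     1,458.8443
  3       825.00       685.8695     2,057.6084
  4       825.00       644.9172     2,579.6689
  5       825.00       606.4102     3,032.0509
  6       825.00       570.2023     3,421.2139
  7       825.00       536.1564     3,753.0948
  8    10,825.00     6,614.9711    52,919.7688
  Σ                 11,163.6893    69,997.9904
P = 11,163.6893; Macaulay duration = 69,997.9904 / 11,163.6893 = 6.27015 years.
Modified duration = D_Mac / (1 + y) = 6.27015 / 1.0635 = 5.89577 years.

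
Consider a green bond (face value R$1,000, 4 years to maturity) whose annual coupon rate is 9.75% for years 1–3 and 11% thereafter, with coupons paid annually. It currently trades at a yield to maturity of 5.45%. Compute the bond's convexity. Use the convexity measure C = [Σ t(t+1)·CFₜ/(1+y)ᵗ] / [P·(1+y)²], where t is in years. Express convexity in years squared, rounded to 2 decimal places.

With y = 0.0545:
  t   CF        PV=CF/(1+0.0545)^t    t·PV        t(t+1)·PV
  1        97.50        92.4609        92.4609         184.9218
  2        97.50        87.6822       175.3644         526.0932
  3        97.50        83.1505       249.4515         997.8060
  4     1,110.00       897.7112     3,590.8448      17,954.2240
  Σ                  1,161.0048     4,108.1216      19,663.0449
P = 1,161.0048.
Convexity = Σ t(t+1)·PV / [P·(1+y)²] = 19,663.0449 / (1,161.0048 × 1.111970) = 15.23083.

15.23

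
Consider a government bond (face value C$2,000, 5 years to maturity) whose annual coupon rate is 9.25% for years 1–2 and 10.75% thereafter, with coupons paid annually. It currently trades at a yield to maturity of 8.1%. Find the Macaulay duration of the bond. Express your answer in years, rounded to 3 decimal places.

Periodic yield y = 0.081. Discount each cash flow and weight by its year:
  t   CF        PV=CF/(1+0.081)^t    t·PV
  1       185.00       171.1378       171.1378
  2       185.00       158.3144       316.6287
  3       215.00       170.2007       510.6021
  4       215.00       157.4475       629.7899
  5     2,215.00     1,500.5320     7,502.6600
  Σ                  2,157.6324     9,130.8186
Price P = Σ PV = 2,157.6324.
Macaulay duration = Σ(t·PV) / P = 9,130.8186 / 2,157.6324 = 4.23187 years.

4.232 years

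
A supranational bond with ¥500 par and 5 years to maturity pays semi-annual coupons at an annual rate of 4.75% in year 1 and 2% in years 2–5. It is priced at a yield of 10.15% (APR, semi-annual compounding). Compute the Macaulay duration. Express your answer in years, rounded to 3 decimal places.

Periodic yield y = 0.05075. Discount each cash flow and weight by its period:
  t   CF        PV=CF/(1+0.05075)^t    t·PV
  1       11.875        11.3015        11.3015
  2       11.875        10.7556        21.5112
  3        5.000         4.3099        12.9298
  4        5.000         4.1018        16.4071
  5        5.000         3.9037        19.5183
  6        5.000         3.7151        22.2908
  7        5.000         3.5357        24.7498
  8        5.000         3.3649        26.9194
  9        5.000         3.2024        28.8216
  10     505.000       307.8204     3,078.2040
  Σ                    356.0110     3,262.6535
Price P = Σ PV = 356.0110.
Macaulay duration = Σ(t·PV) / P = 3,262.6535 / 356.0110 = 9.16447 half-year periods.
In years: 9.16447 / 2 = 4.58224 years.

4.582 years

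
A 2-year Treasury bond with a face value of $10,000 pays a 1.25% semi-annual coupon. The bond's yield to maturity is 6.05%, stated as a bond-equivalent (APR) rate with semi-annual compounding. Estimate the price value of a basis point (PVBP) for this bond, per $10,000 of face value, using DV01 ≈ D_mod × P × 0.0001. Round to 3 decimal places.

$1.751

Periodic yield y = 0.03025.
  t   CF        PV=CF/(1+0.03025)^t    t·PV
  1        62.50        60.6649        60.6649
  2        62.50        58.8837       117.7673
  3        62.50        57.1547       171.4642
  4    10,062.50     8,931.7262    35,726.9047
  Σ                  9,108.4295    36,076.8011
P = 9,108.4295; D_Mac = 3.96081 half-year periods = 1.98041 yrs; D_mod = 1.92226 yrs.
DV01 ≈ 1.92226 × 9,108.4295 × 0.0001 = 1.750876.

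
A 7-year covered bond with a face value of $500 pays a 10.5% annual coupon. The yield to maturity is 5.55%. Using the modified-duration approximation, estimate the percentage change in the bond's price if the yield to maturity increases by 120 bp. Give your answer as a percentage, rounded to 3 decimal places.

-6.258%

Periodic yield y = 0.0555. Modified duration first:
  t   CF        PV=CF/(1+0.0555)^t    t·PV
  1        52.50        49.7395        49.7395
  2        52.50        47.1241        94.2481
  3        52.50        44.6462       133.9386
  4        52.50        42.2986       169.1945
  5        52.50        40.0745       200.3725
  6        52.50        37.9673       227.8039
  7       552.50       378.5512     2,649.8583
  Σ                    640.4014     3,525.1555
P = 640.4014; D_Mac = 5.50460 yrs; D_mod = 5.50460/(1+0.0555) = 5.21516 yrs.
ΔP/P ≈ -D_mod · Δy = -5.21516 × (+0.012) = -0.062582 = -6.2582%.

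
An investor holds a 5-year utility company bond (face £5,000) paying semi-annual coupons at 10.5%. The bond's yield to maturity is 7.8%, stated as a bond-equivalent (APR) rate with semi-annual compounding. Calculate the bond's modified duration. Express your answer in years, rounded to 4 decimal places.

Periodic yield y = 0.039. First find Macaulay duration:
  t   CF        PV=CF/(1+0.039)^t    t·PV
  1       262.50       252.6468       252.6468
  2       262.50       243.1634       486.3268
  3       262.50       234.0360       702.1080
  4       262.50       225.2512       901.0048
  5       262.50       216.7962     1,083.9808
  6       262.50       208.6585     1,251.9508
  7       262.50       200.8262     1,405.7837
  8       262.50       193.2880     1,546.3041
  9       262.50       186.0327     1,674.2946
  10    5,262.50     3,589.5221    35,895.2211
  Σ                  5,550.2211    45,199.6216
P = 5,550.2211; Macaulay duration = 45,199.6216 / 5,550.2211 = 8.14375 half-year periods = 4.07188 years.
Modified duration = D_Mac / (1 + y) = 4.07188 / 1.039 = 3.91903 years.

3.9190 years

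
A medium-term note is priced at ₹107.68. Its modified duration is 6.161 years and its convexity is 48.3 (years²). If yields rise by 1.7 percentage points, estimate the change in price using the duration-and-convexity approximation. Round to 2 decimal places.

Duration effect: -D_mod·Δy = -6.161 × (+0.017) = -0.104737
Convexity effect: ½·C·(Δy)² = 0.5 × 48.3 × (0.017)² = +0.00697935
ΔP/P ≈ -0.104737 + 0.00697935 = -0.09775765
ΔP ≈ 107.68 × (-0.09775765) = -10.526543752.

-₹10.53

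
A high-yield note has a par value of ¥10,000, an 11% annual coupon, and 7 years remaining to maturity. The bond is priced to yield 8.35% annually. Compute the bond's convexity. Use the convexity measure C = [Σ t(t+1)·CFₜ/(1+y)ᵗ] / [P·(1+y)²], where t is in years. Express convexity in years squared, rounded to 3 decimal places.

With y = 0.0835:
  t   CF        PV=CF/(1+0.0835)^t    t·PV        t(t+1)·PV
  1     1,100.00     1,015.2284     1,015.2284       2,030.4569
  2     1,100.00       936.9898     1,873.9796       5,621.9387
  3     1,100.00       864.7806     2,594.3418      10,377.3672
  4     1,100.00       798.1362     3,192.5449      15,962.7245
  5     1,100.00       736.6278     3,683.1390      22,098.8341
  6     1,100.00       679.8595     4,079.1572      28,554.1004
  7    11,100.00     6,331.7035    44,321.9245     354,575.3957
  Σ                 11,363.3259    60,760.3154     439,220.8174
P = 11,363.3259.
Convexity = Σ t(t+1)·PV / [P·(1+y)²] = 439,220.8174 / (11,363.3259 × 1.173972) = 32.92453.

32.925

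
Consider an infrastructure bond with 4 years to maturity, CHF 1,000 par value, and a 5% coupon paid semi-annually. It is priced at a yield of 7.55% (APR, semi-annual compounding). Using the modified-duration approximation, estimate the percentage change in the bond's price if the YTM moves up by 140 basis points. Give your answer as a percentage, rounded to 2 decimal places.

Periodic yield y = 0.03775. Modified duration first:
  t   CF        PV=CF/(1+0.03775)^t    t·PV
  1        25.00        24.0906        24.0906
  2        25.00        23.2142        46.4285
  3        25.00        22.3698        67.1094
  4        25.00        21.5560        86.2242
  5        25.00        20.7719       103.8595
  6        25.00        20.0163       120.0977
  7        25.00        19.2882       135.0171
  8     1,025.00       762.0473     6,096.3784
  Σ                    913.3543     6,679.2054
P = 913.3543; D_Mac = 7.31283 half-year periods = 3.65642 yrs; D_mod = 3.65642/(1+0.03775) = 3.52341 yrs.
ΔP/P ≈ -D_mod · Δy = -3.52341 × (+0.014) = -0.049328 = -4.9328%.

-4.93%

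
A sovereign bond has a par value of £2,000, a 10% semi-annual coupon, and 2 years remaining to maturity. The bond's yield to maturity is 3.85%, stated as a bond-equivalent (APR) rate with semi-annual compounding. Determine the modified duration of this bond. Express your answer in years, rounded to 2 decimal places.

Periodic yield y = 0.01925. First find Macaulay duration:
  t   CF        PV=CF/(1+0.01925)^t    t·PV
  1       100.00        98.1114        98.1114
  2       100.00        96.2584       192.5168
  3       100.00        94.4404       283.3212
  4     2,100.00     1,945.7920     7,783.1680
  Σ                  2,234.6021     8,357.1173
P = 2,234.6021; Macaulay duration = 8,357.1173 / 2,234.6021 = 3.73987 half-year periods = 1.86993 years.
Modified duration = D_Mac / (1 + y) = 1.86993 / 1.01925 = 1.83462 years.

1.83 years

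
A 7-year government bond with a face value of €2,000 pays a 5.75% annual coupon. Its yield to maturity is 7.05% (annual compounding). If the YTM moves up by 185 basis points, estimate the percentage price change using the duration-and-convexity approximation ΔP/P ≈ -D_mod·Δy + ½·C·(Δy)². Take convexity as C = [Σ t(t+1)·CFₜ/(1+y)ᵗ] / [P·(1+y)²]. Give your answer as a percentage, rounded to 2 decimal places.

-9.55%

With y = 0.0705:
  t   CF        PV=CF/(1+0.0705)^t    t·PV        t(t+1)·PV
  1       115.00       107.4264       107.4264         214.8529
  2       115.00       100.3516       200.7033         602.1099
  3       115.00        93.7428       281.2283       1,124.9134
  4       115.00        87.5692       350.2766       1,751.3831
  5       115.00        81.8021       409.0105       2,454.0632
  6       115.00        76.4149       458.4891       3,209.4240
  7     2,115.00     1,312.8154     9,189.7080      73,517.6637
  Σ                  1,860.1224    10,996.8423      82,874.4101
P = 1,860.1224; D_Mac = 5.91189 yrs; D_mod = 5.52255 yrs; C = 38.87815.
Duration effect: -5.52255 × (+0.0185) = -0.102167
Convexity effect: 0.5 × 38.87815 × (0.0185)² = +0.0066530
ΔP/P ≈ -0.102167 + 0.0066530 = -0.095514 = -9.5514%.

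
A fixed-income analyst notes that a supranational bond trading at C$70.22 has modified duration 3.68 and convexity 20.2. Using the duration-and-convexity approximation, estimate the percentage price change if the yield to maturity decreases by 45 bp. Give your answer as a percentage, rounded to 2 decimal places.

+1.68%

Duration effect: -D_mod·Δy = -3.68 × (-0.0045) = +0.016560
Convexity effect: ½·C·(Δy)² = 0.5 × 20.2 × (-0.0045)² = +0.000204525
ΔP/P ≈ +0.016560 + 0.000204525 = +0.016764525
= +1.6764525%.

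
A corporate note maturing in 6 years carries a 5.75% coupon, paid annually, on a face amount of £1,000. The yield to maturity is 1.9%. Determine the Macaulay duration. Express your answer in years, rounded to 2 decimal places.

Periodic yield y = 0.019. Discount each cash flow and weight by its year:
  t   CF        PV=CF/(1+0.019)^t    t·PV
  1        57.50        56.4279        56.4279
  2        57.50        55.3757       110.7515
  3        57.50        54.3432       163.0296
  4        57.50        53.3299       213.3198
  5        57.50        52.3356       261.6778
  6     1,057.50       944.5724     5,667.4347
  Σ                  1,216.3848     6,472.6412
Price P = Σ PV = 1,216.3848.
Macaulay duration = Σ(t·PV) / P = 6,472.6412 / 1,216.3848 = 5.32121 years.

5.32 years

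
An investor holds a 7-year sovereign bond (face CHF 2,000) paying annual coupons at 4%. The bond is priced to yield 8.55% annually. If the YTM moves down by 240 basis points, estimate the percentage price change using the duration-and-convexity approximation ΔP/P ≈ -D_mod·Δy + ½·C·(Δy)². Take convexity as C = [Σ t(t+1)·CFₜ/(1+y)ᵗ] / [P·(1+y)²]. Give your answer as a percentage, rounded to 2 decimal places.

With y = 0.0855:
  t   CF        PV=CF/(1+0.0855)^t    t·PV        t(t+1)·PV
  1        80.00        73.6988        73.6988         147.3975
  2        80.00        67.8938       135.7877         407.3630
  3        80.00        62.5461       187.6384         750.5537
  4        80.00        57.6197       230.4786       1,152.3932
  5        80.00        53.0812       265.4061       1,592.4364
  6        80.00        48.9002       293.4015       2,053.8102
  7     2,080.00     1,171.2633     8,198.8432      65,590.7456
  Σ                  1,535.0032     9,385.2542      71,694.6995
P = 1,535.0032; D_Mac = 6.11416 yrs; D_mod = 5.63257 yrs; C = 39.63858.
Duration effect: -5.63257 × (-0.024) = +0.135182
Convexity effect: 0.5 × 39.63858 × (-0.024)² = +0.0114159
ΔP/P ≈ +0.135182 + 0.0114159 = +0.146598 = +14.6598%.

+14.66%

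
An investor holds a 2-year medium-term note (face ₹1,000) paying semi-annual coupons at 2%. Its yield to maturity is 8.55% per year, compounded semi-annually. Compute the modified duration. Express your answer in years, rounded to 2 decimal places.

1.89 years

Periodic yield y = 0.04275. First find Macaulay duration:
  t   CF        PV=CF/(1+0.04275)^t    t·PV
  1        10.00         9.5900         9.5900
  2        10.00         9.1969        18.3937
  3        10.00         8.8198        26.4594
  4     1,010.00       854.2807     3,417.1227
  Σ                    881.8874     3,471.5659
P = 881.8874; Macaulay duration = 3,471.5659 / 881.8874 = 3.93652 half-year periods = 1.96826 years.
Modified duration = D_Mac / (1 + y) = 1.96826 / 1.04275 = 1.88757 years.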